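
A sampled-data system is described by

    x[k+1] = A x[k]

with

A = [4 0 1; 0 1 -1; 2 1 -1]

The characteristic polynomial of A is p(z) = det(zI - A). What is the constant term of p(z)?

Expand det(zI - A) for the 3×3 matrix.
p(z) = z^3 - 4z^2 - 2z + 2.
(Check: constant term = det(-A) = (-1)^3 det A = 2; coefficient of z^2 = -tr A = -4.)
The constant term is 2.

2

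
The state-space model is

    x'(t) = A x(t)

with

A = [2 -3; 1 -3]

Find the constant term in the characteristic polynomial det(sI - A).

-3

For a 2×2 matrix, det(sI - A) = s^2 - (tr A)s + det A.
tr A = -1, det A = -3.
So p(s) = s^2 + s - 3.
The constant term is -3.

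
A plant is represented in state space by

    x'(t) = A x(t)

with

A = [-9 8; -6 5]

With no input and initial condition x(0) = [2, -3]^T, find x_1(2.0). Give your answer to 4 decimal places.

det(sI - A) = s^2 - (tr A)s + det A, with tr A = (-9) + 5 = -4 and det A = (-9)·5 - 8·(-6) = -45 - (-48) = 3.
So p(s) = det(sI - A) = s^2 + 4s + 3.
Factor s^2 + 4s + 3: two numbers with sum -4 and product 3 are -1 and -3, so s^2 + 4s + 3 = (s + 1)(s + 3).
Hence p(s) = (s + 1) (s + 3), with roots -3, -1.
The eigenvalues -3, -1 are distinct and real, so A is diagonalisable and x(t) = e^{At} x(0) = V diag(e^{λ_i t}) V^{-1} x(0), where the columns of V are the eigenvectors.
λ = -3: A - (-3)I = [[-6, 8], [-6, 8]]. Row 1 gives (-6)·v1 + 8·v2 = 0, so take v_1 = [-4, -3]^T.
λ = -1: A - (-1)I = [[-8, 8], [-6, 6]]. Row 1 gives (-8)·v1 + 8·v2 = 0, so take v_2 = [1, 1]^T.
V = [v_1 v_2] = [[-4, 1], [-3, 1]] has det V = -1, so V^{-1} = adj(V)/det V = [[-1, 1], [-3, 4]].
Modal coordinates z(0) = V^{-1} x(0): (-1)·2 + 1·(-3) = -5; (-3)·2 + 4·(-3) = -18; so z(0) = [-5, -18]^T.
x_1(t) = Σ_i (v_i)_1 · z_i(0) · e^{λ_i t} (row 1 of V times the modal terms).
x_1(2.0) = (-4)·(-5)·e^{-3·2.0} + 1·(-18)·e^{-1·2.0} = 20·0.00247875 + (-18)·0.13533528 = -2.3865.

-2.3865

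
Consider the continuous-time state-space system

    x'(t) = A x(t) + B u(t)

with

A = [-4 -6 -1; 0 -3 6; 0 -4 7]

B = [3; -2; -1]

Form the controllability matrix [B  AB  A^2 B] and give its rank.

AB = [[1], [0], [1]]
A^2B = [[-5], [6], [7]]
Controllability matrix C = [B  AB  A^2B] = [[3, 1, -5], [-2, 0, 6], [-1, 1, 7]]
The rows r1, r2, r3 of C are linearly dependent: -r1 - 2·r2 + r3 = 0 (check each entry), so rank(C) ≤ 2.
The 2×2 minor from rows 1, 2, columns 1, 2 is 3·0 - 1·(-2) = 0 - (-2) = 2 ≠ 0, so rank(C) = 2.
rank(C) = 2 < n = 3, so the pair (A, B) is not completely controllable.

2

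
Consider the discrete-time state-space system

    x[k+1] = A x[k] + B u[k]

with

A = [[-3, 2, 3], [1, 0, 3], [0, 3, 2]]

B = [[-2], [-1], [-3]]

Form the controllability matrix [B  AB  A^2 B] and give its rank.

AB = [[-5], [-11], [-9]]
A^2B = [[-34], [-32], [-51]]
Controllability matrix C = [B  AB  A^2B] = [[-2, -5, -34], [-1, -11, -32], [-3, -9, -51]]
det(C) = (-2)·((-11)·(-51) - (-32)·(-9)) - (-5)·((-1)·(-51) - (-32)·(-3)) + (-34)·((-1)·(-9) - (-11)·(-3)) = (-2)·273 - (-5)·(-45) + (-34)·(-24) = 45 ≠ 0, so rank(C) = 3.
rank(C) = 3 = n, so the pair (A, B) is completely controllable.

3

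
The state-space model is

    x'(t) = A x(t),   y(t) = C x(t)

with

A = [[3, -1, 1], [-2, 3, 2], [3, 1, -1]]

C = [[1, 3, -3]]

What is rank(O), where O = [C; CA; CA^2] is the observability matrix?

3

CA = [[-12, 5, 10]]
CA^2 = [[-16, 37, -12]]
Observability matrix O = [C; CA; CA^2] = [[1, 3, -3], [-12, 5, 10], [-16, 37, -12]]
det(O) = 1·(5·(-12) - 10·37) - 3·((-12)·(-12) - 10·(-16)) + (-3)·((-12)·37 - 5·(-16)) = 1·(-430) - 3·304 + (-3)·(-364) = -250 ≠ 0, so rank(O) = 3.
rank(O) = 3 = n, so the pair (A, C) is completely observable.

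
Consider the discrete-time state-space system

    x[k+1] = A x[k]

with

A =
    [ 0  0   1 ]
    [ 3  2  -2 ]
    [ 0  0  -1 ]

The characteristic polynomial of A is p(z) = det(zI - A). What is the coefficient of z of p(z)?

-2

Expand det(zI - A) for the 3×3 matrix.
p(z) = z^3 - z^2 - 2z.
(Check: constant term = det(-A) = (-1)^3 det A = 0; coefficient of z^2 = -tr A = -1.)
The coefficient of z is -2.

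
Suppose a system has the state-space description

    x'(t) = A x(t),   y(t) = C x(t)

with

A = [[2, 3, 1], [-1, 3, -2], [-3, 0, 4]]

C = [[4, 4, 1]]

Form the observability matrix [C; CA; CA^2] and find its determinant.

CA = [[1, 24, 0]]
CA^2 = [[-22, 75, -47]]
Observability matrix O = [C; CA; CA^2] = [[4, 4, 1], [1, 24, 0], [-22, 75, -47]]
Expanding along the first row, det(O) = 4·(24·(-47) - 0·75) - 4·(1·(-47) - 0·(-22)) + 1·(1·75 - 24·(-22)) = 4·(-1128) - 4·(-47) + 1·603 = -3721
Since det(O) ≠ 0, rank(O) = 3 and the system is completely observable.

-3721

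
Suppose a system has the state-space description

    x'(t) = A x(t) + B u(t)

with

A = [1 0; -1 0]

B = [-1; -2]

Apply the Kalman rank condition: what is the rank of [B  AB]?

AB = [[-1], [1]]
Controllability matrix C = [B  AB] = [[-1, -1], [-2, 1]]
det(C) = (-1)·1 - (-1)·(-2) = -1 - 2 = -3 ≠ 0, so rank(C) = 2.
rank(C) = 2 = n, so the pair (A, B) is completely controllable.

2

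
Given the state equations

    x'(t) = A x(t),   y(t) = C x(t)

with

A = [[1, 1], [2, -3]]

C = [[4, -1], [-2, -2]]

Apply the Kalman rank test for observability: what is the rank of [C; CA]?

CA = [[2, 7], [-6, 4]]
Observability matrix O = [C; CA] = [[4, -1], [-2, -2], [2, 7], [-6, 4]]
Take the 2×2 submatrix of O formed by rows 1, 2: [[4, -1], [-2, -2]]. Its determinant is 4·(-2) - (-1)·(-2) = -8 - 2 = -10 ≠ 0.
So rank(O) ≥ 2; since O has 2 columns, rank(O) = 2.
rank(O) = 2 = n, so the pair (A, C) is completely observable.

2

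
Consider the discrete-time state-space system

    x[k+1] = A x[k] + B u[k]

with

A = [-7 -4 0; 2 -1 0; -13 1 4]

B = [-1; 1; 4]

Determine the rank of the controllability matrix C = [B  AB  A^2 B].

2

AB = [[3], [-3], [30]]
A^2B = [[-9], [9], [78]]
Controllability matrix C = [B  AB  A^2B] = [[-1, 3, -9], [1, -3, 9], [4, 30, 78]]
The rows r1, r2, r3 of C are linearly dependent: r1 + r2 = 0 (check each entry), so rank(C) ≤ 2.
The 2×2 minor from rows 1, 3, columns 1, 2 is (-1)·30 - 3·4 = -30 - 12 = -42 ≠ 0, so rank(C) = 2.
rank(C) = 2 < n = 3, so the pair (A, B) is not completely controllable.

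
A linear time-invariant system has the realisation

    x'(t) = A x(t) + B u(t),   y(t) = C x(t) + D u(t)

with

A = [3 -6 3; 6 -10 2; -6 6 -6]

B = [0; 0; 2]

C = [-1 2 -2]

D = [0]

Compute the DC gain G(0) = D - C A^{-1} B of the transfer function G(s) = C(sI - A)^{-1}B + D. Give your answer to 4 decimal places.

-0.1667

G(0) = C(-A)^{-1}B + D = -C A^{-1} B + D.
det A = -72, so A^{-1} = (1/-72)·adj(A) = [[-2/3, 1/4, -1/4], [-1/3, 0, -1/6], [1/3, -1/4, -1/12]]
A^{-1} B = [-1/2, -1/3, -1/6]^T
C A^{-1} B = 1/6
G(0) = D - C A^{-1} B = 0 - (1/6) = -1/6 ≈ -0.1667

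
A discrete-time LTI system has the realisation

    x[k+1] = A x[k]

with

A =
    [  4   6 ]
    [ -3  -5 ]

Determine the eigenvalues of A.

det(zI - A) = z^2 - (tr A)z + det A, with tr A = 4 + (-5) = -1 and det A = 4·(-5) - 6·(-3) = -20 - (-18) = -2.
So p(z) = det(zI - A) = z^2 + z - 2.
Factor z^2 + z - 2: two numbers with sum -1 and product -2 are 1 and -2, so z^2 + z - 2 = (z - 1)(z + 2).
Hence p(z) = (z - 1) (z + 2), with roots -2, 1.

-2, 1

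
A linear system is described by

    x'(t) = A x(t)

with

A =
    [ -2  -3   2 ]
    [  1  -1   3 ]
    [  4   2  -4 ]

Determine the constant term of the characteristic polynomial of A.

Expand det(sI - A) for the 3×3 matrix.
p(s) = s^3 + 7s^2 + 3s + 32.
(Check: constant term = det(-A) = (-1)^3 det A = 32; coefficient of s^2 = -tr A = 7.)
The constant term is 32.

32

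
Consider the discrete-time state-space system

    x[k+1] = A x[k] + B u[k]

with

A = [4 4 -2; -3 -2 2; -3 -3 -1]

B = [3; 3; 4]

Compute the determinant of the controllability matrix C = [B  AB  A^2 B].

-12835

AB = [[16], [-7], [-22]]
A^2B = [[80], [-78], [-5]]
Controllability matrix C = [B  AB  A^2B] = [[3, 16, 80], [3, -7, -78], [4, -22, -5]]
Expanding along the first row, det(C) = 3·((-7)·(-5) - (-78)·(-22)) - 16·(3·(-5) - (-78)·4) + 80·(3·(-22) - (-7)·4) = 3·(-1681) - 16·297 + 80·(-38) = -12835
Since det(C) ≠ 0, rank(C) = 3 and the system is completely controllable.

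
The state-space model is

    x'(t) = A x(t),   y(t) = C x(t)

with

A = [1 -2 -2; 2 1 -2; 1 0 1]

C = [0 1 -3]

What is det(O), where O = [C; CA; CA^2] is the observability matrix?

CA = [[-1, 1, -5]]
CA^2 = [[-4, 3, -5]]
Observability matrix O = [C; CA; CA^2] = [[0, 1, -3], [-1, 1, -5], [-4, 3, -5]]
Expanding along the first row, det(O) = 0·(1·(-5) - (-5)·3) - 1·((-1)·(-5) - (-5)·(-4)) + (-3)·((-1)·3 - 1·(-4)) = 0·10 - 1·(-15) + (-3)·1 = 12
Since det(O) ≠ 0, rank(O) = 3 and the system is completely observable.

12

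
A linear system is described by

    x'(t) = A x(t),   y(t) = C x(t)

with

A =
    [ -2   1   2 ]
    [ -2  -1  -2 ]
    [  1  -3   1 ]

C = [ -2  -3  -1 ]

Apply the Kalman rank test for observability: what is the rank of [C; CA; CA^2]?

3

CA = [[9, 4, 1]]
CA^2 = [[-25, 2, 11]]
Observability matrix O = [C; CA; CA^2] = [[-2, -3, -1], [9, 4, 1], [-25, 2, 11]]
det(O) = (-2)·(4·11 - 1·2) - (-3)·(9·11 - 1·(-25)) + (-1)·(9·2 - 4·(-25)) = (-2)·42 - (-3)·124 + (-1)·118 = 170 ≠ 0, so rank(O) = 3.
rank(O) = 3 = n, so the pair (A, C) is completely observable.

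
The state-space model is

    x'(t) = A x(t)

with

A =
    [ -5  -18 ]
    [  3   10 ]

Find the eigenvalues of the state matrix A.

det(sI - A) = s^2 - (tr A)s + det A, with tr A = (-5) + 10 = 5 and det A = (-5)·10 - (-18)·3 = -50 - (-54) = 4.
So p(s) = det(sI - A) = s^2 - 5s + 4.
Factor s^2 - 5s + 4: two numbers with sum 5 and product 4 are 4 and 1, so s^2 - 5s + 4 = (s - 4)(s - 1).
Hence p(s) = (s - 4) (s - 1), with roots 1, 4.
At least one eigenvalue has non-negative real part, so the system is not asymptotically stable.

1, 4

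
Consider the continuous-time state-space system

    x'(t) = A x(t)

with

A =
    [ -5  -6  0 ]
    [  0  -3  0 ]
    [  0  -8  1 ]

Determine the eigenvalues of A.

det(sI - A) = s^3 - (tr A)s^2 + (M11 + M22 + M33)s - det A, where Mii is the 2×2 principal minor of A obtained by deleting row i and column i.
tr A = (-5) + (-3) + 1 = -7; M11 = (-3)·1 - 0·(-8) = -3 - 0 = -3; M22 = (-5)·1 - 0·0 = -5 - 0 = -5; M33 = (-5)·(-3) - (-6)·0 = 15 - 0 = 15; sum of minors = 7.
det A = (-5)·((-3)·1 - 0·(-8)) - (-6)·(0·1 - 0·0) + 0·(0·(-8) - (-3)·0) = (-5)·(-3) - (-6)·0 + 0·0 = 15.
So p(s) = det(sI - A) = s^3 + 7s^2 + 7s - 15.
Rational-root test: any integer root divides -15. Testing small divisors, s = 1 works: p(1) = 1 + 7 + 7 + (-15) = 0, so (s - 1) is a factor.
Dividing, p(s) = (s - 1)(s^2 + 8s + 15).
Factor s^2 + 8s + 15: two numbers with sum -8 and product 15 are -3 and -5, so s^2 + 8s + 15 = (s + 3)(s + 5).
Hence p(s) = (s - 1) (s + 3) (s + 5), with roots -5, -3, 1.
At least one eigenvalue has non-negative real part, so the system is not asymptotically stable.

-5, -3, 1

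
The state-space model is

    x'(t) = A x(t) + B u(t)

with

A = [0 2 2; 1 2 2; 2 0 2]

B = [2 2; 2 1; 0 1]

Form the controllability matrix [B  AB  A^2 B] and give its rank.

3

AB = [[4, 4], [6, 6], [4, 6]]
A^2B = [[20, 24], [24, 28], [16, 20]]
Controllability matrix C = [B  AB  A^2B] = [[2, 2, 4, 4, 20, 24], [2, 1, 6, 6, 24, 28], [0, 1, 4, 6, 16, 20]]
Take the 3×3 submatrix of C formed by columns 1, 2, 3: [[2, 2, 4], [2, 1, 6], [0, 1, 4]]. Its determinant is 2·(1·4 - 6·1) - 2·(2·4 - 6·0) + 4·(2·1 - 1·0) = 2·(-2) - 2·8 + 4·2 = -12 ≠ 0.
So rank(C) ≥ 3; since C has 3 rows, rank(C) = 3.
rank(C) = 3 = n, so the pair (A, B) is completely controllable.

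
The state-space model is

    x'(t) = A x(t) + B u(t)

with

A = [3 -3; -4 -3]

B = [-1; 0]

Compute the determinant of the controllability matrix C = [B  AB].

-4

AB = [[-3], [4]]
Controllability matrix C = [B  AB] = [[-1, -3], [0, 4]]
det(C) = (-1)·4 - (-3)·0 = -4 - 0 = -4
Since det(C) ≠ 0, rank(C) = 2 and the system is completely controllable.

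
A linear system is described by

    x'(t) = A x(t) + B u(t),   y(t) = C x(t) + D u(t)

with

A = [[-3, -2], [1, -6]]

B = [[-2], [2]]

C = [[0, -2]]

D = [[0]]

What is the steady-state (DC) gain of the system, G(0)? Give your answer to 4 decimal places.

-0.4000

G(0) = C(-A)^{-1}B + D = -C A^{-1} B + D.
det A = 20, so A^{-1} = (1/20)·adj(A) = [[-3/10, 1/10], [-1/20, -3/20]]
A^{-1} B = [4/5, -1/5]^T
C A^{-1} B = 2/5
G(0) = D - C A^{-1} B = 0 - (2/5) = -2/5 ≈ -0.4000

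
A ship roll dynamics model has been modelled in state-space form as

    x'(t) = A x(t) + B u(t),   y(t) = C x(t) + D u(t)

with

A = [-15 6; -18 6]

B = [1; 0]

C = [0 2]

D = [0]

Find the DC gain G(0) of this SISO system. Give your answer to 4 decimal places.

G(0) = C(-A)^{-1}B + D = -C A^{-1} B + D.
det A = 18, so A^{-1} = (1/18)·adj(A) = [[1/3, -1/3], [1, -5/6]]
A^{-1} B = [1/3, 1]^T
C A^{-1} B = 2
G(0) = D - C A^{-1} B = 0 - (2) = -2

-2.0000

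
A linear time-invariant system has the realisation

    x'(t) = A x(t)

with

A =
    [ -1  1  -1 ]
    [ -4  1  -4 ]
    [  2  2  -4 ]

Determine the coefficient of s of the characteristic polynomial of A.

13

Expand det(sI - A) for the 3×3 matrix.
p(s) = s^3 + 4s^2 + 13s + 18.
(Check: constant term = det(-A) = (-1)^3 det A = 18; coefficient of s^2 = -tr A = 4.)
The coefficient of s is 13.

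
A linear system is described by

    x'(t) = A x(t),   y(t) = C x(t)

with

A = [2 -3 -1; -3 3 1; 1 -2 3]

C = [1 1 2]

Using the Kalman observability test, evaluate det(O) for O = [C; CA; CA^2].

323

CA = [[1, -4, 6]]
CA^2 = [[20, -27, 13]]
Observability matrix O = [C; CA; CA^2] = [[1, 1, 2], [1, -4, 6], [20, -27, 13]]
Expanding along the first row, det(O) = 1·((-4)·13 - 6·(-27)) - 1·(1·13 - 6·20) + 2·(1·(-27) - (-4)·20) = 1·110 - 1·(-107) + 2·53 = 323
Since det(O) ≠ 0, rank(O) = 3 and the system is completely observable.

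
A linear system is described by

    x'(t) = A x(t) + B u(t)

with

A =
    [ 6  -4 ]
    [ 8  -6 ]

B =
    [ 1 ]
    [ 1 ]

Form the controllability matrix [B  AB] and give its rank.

AB = [[2], [2]]
Controllability matrix C = [B  AB] = [[1, 2], [1, 2]]
Every column of C is a scalar multiple of column 1 = [1, 1] (multipliers 1, 2), so the columns span a one-dimensional space.
C ≠ 0, hence rank(C) = 1.
rank(C) = 1 < n = 2, so the pair (A, B) is not completely controllable.

1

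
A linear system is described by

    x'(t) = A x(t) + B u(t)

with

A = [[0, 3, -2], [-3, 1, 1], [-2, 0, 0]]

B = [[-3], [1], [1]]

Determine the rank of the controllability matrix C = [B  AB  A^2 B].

3

AB = [[1], [11], [6]]
A^2B = [[21], [14], [-2]]
Controllability matrix C = [B  AB  A^2B] = [[-3, 1, 21], [1, 11, 14], [1, 6, -2]]
det(C) = (-3)·(11·(-2) - 14·6) - 1·(1·(-2) - 14·1) + 21·(1·6 - 11·1) = (-3)·(-106) - 1·(-16) + 21·(-5) = 229 ≠ 0, so rank(C) = 3.
rank(C) = 3 = n, so the pair (A, B) is completely controllable.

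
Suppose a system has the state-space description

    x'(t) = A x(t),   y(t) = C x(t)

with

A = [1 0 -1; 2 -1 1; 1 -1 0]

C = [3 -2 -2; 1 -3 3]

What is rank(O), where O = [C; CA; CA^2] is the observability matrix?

CA = [[-3, 4, -5], [-2, 0, -4]]
CA^2 = [[0, 1, 7], [-6, 4, 2]]
Observability matrix O = [C; CA; CA^2] = [[3, -2, -2], [1, -3, 3], [-3, 4, -5], [-2, 0, -4], [0, 1, 7], [-6, 4, 2]]
Take the 3×3 submatrix of O formed by rows 1, 2, 3: [[3, -2, -2], [1, -3, 3], [-3, 4, -5]]. Its determinant is 3·((-3)·(-5) - 3·4) - (-2)·(1·(-5) - 3·(-3)) + (-2)·(1·4 - (-3)·(-3)) = 3·3 - (-2)·4 + (-2)·(-5) = 27 ≠ 0.
So rank(O) ≥ 3; since O has 3 columns, rank(O) = 3.
rank(O) = 3 = n, so the pair (A, C) is completely observable.

3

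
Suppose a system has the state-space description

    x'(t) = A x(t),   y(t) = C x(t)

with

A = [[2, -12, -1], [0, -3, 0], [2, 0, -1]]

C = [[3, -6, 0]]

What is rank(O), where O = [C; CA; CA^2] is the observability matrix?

CA = [[6, -18, -3]]
CA^2 = [[6, -18, -3]]
Observability matrix O = [C; CA; CA^2] = [[3, -6, 0], [6, -18, -3], [6, -18, -3]]
The columns c1, c2, c3 of O are linearly dependent: -2·c1 - c2 + 2·c3 = 0 (check each entry), so rank(O) ≤ 2.
The 2×2 minor from rows 1, 2, columns 1, 2 is 3·(-18) - (-6)·6 = -54 - (-36) = -18 ≠ 0, so rank(O) = 2.
rank(O) = 2 < n = 3, so the pair (A, C) is not completely observable.

2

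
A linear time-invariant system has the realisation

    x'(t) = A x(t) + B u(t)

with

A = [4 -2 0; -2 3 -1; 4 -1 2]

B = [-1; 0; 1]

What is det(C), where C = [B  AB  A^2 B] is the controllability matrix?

AB = [[-4], [1], [-2]]
A^2B = [[-18], [13], [-21]]
Controllability matrix C = [B  AB  A^2B] = [[-1, -4, -18], [0, 1, 13], [1, -2, -21]]
Expanding along the first row, det(C) = (-1)·(1·(-21) - 13·(-2)) - (-4)·(0·(-21) - 13·1) + (-18)·(0·(-2) - 1·1) = (-1)·5 - (-4)·(-13) + (-18)·(-1) = -39
Since det(C) ≠ 0, rank(C) = 3 and the system is completely controllable.

-39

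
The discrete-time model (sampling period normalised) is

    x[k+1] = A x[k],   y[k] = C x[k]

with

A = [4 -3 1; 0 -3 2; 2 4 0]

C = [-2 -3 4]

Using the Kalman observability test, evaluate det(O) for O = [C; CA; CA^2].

-244

CA = [[0, 31, -8]]
CA^2 = [[-16, -125, 62]]
Observability matrix O = [C; CA; CA^2] = [[-2, -3, 4], [0, 31, -8], [-16, -125, 62]]
Expanding along the first row, det(O) = (-2)·(31·62 - (-8)·(-125)) - (-3)·(0·62 - (-8)·(-16)) + 4·(0·(-125) - 31·(-16)) = (-2)·922 - (-3)·(-128) + 4·496 = -244
Since det(O) ≠ 0, rank(O) = 3 and the system is completely observable.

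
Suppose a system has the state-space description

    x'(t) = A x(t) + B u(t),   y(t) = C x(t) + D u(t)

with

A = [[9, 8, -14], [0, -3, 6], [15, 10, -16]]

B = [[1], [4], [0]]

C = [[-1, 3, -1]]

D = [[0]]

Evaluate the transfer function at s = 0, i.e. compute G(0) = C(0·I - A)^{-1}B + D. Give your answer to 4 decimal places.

53.1667

G(0) = C(-A)^{-1}B + D = -C A^{-1} B + D.
det A = -18, so A^{-1} = (1/-18)·adj(A) = [[2/3, 2/3, -1/3], [-5, -11/3, 3], [-5/2, -5/3, 3/2]]
A^{-1} B = [10/3, -59/3, -55/6]^T
C A^{-1} B = -319/6
G(0) = D - C A^{-1} B = 0 - (-319/6) = 319/6 ≈ 53.1667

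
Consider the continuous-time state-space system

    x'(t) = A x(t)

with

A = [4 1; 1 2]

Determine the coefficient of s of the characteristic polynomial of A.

For a 2×2 matrix, det(sI - A) = s^2 - (tr A)s + det A.
tr A = 6, det A = 7.
So p(s) = s^2 - 6s + 7.
The coefficient of s is -6.

-6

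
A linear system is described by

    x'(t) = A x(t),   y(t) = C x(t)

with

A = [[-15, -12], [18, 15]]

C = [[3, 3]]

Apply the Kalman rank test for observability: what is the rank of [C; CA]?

1

CA = [[9, 9]]
Observability matrix O = [C; CA] = [[3, 3], [9, 9]]
Every row of O is a scalar multiple of row 1 = [3, 3] (multipliers 1, 3), so the rows span a one-dimensional space.
O ≠ 0, hence rank(O) = 1.
rank(O) = 1 < n = 2, so the pair (A, C) is not completely observable.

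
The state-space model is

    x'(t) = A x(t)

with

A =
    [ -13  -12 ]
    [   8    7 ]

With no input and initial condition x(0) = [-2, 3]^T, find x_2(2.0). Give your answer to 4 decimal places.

0.6766

det(sI - A) = s^2 - (tr A)s + det A, with tr A = (-13) + 7 = -6 and det A = (-13)·7 - (-12)·8 = -91 - (-96) = 5.
So p(s) = det(sI - A) = s^2 + 6s + 5.
Factor s^2 + 6s + 5: two numbers with sum -6 and product 5 are -1 and -5, so s^2 + 6s + 5 = (s + 1)(s + 5).
Hence p(s) = (s + 1) (s + 5), with roots -5, -1.
The eigenvalues -5, -1 are distinct and real, so A is diagonalisable and x(t) = e^{At} x(0) = V diag(e^{λ_i t}) V^{-1} x(0), where the columns of V are the eigenvectors.
λ = -5: A - (-5)I = [[-8, -12], [8, 12]]. Row 1 gives (-8)·v1 + (-12)·v2 = 0, so take v_1 = [-3, 2]^T.
λ = -1: A - (-1)I = [[-12, -12], [8, 8]]. Row 1 gives (-12)·v1 + (-12)·v2 = 0, so take v_2 = [-1, 1]^T.
V = [v_1 v_2] = [[-3, -1], [2, 1]] has det V = -1, so V^{-1} = adj(V)/det V = [[-1, -1], [2, 3]].
Modal coordinates z(0) = V^{-1} x(0): (-1)·(-2) + (-1)·3 = -1; 2·(-2) + 3·3 = 5; so z(0) = [-1, 5]^T.
x_2(t) = Σ_i (v_i)_2 · z_i(0) · e^{λ_i t} (row 2 of V times the modal terms).
x_2(2.0) = 2·(-1)·e^{-5·2.0} + 1·5·e^{-1·2.0} = (-2)·0.000045 + 5·0.135335 = 0.6766.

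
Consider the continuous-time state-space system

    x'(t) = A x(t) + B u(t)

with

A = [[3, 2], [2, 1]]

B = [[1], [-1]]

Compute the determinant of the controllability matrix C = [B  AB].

AB = [[1], [1]]
Controllability matrix C = [B  AB] = [[1, 1], [-1, 1]]
det(C) = 1·1 - 1·(-1) = 1 - (-1) = 2
Since det(C) ≠ 0, rank(C) = 2 and the system is completely controllable.

2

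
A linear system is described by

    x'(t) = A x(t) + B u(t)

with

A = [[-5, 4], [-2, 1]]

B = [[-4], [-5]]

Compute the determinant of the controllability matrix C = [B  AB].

AB = [[0], [3]]
Controllability matrix C = [B  AB] = [[-4, 0], [-5, 3]]
det(C) = (-4)·3 - 0·(-5) = -12 - 0 = -12
Since det(C) ≠ 0, rank(C) = 2 and the system is completely controllable.

-12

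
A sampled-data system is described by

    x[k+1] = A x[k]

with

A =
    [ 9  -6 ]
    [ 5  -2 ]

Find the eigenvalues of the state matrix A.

3, 4

det(zI - A) = z^2 - (tr A)z + det A, with tr A = 9 + (-2) = 7 and det A = 9·(-2) - (-6)·5 = -18 - (-30) = 12.
So p(z) = det(zI - A) = z^2 - 7z + 12.
Factor z^2 - 7z + 12: two numbers with sum 7 and product 12 are 4 and 3, so z^2 - 7z + 12 = (z - 4)(z - 3).
Hence p(z) = (z - 4) (z - 3), with roots 3, 4.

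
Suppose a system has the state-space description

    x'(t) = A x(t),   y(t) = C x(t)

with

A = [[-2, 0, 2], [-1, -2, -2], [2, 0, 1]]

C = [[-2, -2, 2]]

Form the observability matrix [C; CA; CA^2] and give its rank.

3

CA = [[10, 4, 2]]
CA^2 = [[-20, -8, 14]]
Observability matrix O = [C; CA; CA^2] = [[-2, -2, 2], [10, 4, 2], [-20, -8, 14]]
det(O) = (-2)·(4·14 - 2·(-8)) - (-2)·(10·14 - 2·(-20)) + 2·(10·(-8) - 4·(-20)) = (-2)·72 - (-2)·180 + 2·0 = 216 ≠ 0, so rank(O) = 3.
rank(O) = 3 = n, so the pair (A, C) is completely observable.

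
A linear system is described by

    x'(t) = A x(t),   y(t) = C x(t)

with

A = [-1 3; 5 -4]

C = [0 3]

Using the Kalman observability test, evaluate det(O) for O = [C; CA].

CA = [[15, -12]]
Observability matrix O = [C; CA] = [[0, 3], [15, -12]]
det(O) = 0·(-12) - 3·15 = 0 - 45 = -45
Since det(O) ≠ 0, rank(O) = 2 and the system is completely observable.

-45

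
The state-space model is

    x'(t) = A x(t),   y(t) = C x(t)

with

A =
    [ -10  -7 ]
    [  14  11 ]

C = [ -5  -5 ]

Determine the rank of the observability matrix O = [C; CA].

1

CA = [[-20, -20]]
Observability matrix O = [C; CA] = [[-5, -5], [-20, -20]]
Every row of O is a scalar multiple of row 1 = [-5, -5] (multipliers 1, 4), so the rows span a one-dimensional space.
O ≠ 0, hence rank(O) = 1.
rank(O) = 1 < n = 2, so the pair (A, C) is not completely observable.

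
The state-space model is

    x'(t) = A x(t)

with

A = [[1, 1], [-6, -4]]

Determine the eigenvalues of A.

det(sI - A) = s^2 - (tr A)s + det A, with tr A = 1 + (-4) = -3 and det A = 1·(-4) - 1·(-6) = -4 - (-6) = 2.
So p(s) = det(sI - A) = s^2 + 3s + 2.
Factor s^2 + 3s + 2: two numbers with sum -3 and product 2 are -1 and -2, so s^2 + 3s + 2 = (s + 1)(s + 2).
Hence p(s) = (s + 1) (s + 2), with roots -2, -1.
All eigenvalues have negative real part, so the system is asymptotically stable.

-2, -1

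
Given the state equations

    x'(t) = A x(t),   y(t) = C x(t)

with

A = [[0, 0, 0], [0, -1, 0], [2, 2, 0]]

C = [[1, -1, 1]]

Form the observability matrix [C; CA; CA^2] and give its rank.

CA = [[2, 3, 0]]
CA^2 = [[0, -3, 0]]
Observability matrix O = [C; CA; CA^2] = [[1, -1, 1], [2, 3, 0], [0, -3, 0]]
det(O) = 1·(3·0 - 0·(-3)) - (-1)·(2·0 - 0·0) + 1·(2·(-3) - 3·0) = 1·0 - (-1)·0 + 1·(-6) = -6 ≠ 0, so rank(O) = 3.
rank(O) = 3 = n, so the pair (A, C) is completely observable.

3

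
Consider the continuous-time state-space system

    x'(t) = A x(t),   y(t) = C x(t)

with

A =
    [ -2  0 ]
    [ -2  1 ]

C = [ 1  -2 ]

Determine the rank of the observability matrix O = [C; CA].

2

CA = [[2, -2]]
Observability matrix O = [C; CA] = [[1, -2], [2, -2]]
det(O) = 1·(-2) - (-2)·2 = -2 - (-4) = 2 ≠ 0, so rank(O) = 2.
rank(O) = 2 = n, so the pair (A, C) is completely observable.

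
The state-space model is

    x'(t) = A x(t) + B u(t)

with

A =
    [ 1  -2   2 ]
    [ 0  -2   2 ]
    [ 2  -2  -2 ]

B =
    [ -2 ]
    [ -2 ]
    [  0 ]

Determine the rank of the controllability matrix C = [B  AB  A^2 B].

AB = [[2], [4], [0]]
A^2B = [[-6], [-8], [-4]]
Controllability matrix C = [B  AB  A^2B] = [[-2, 2, -6], [-2, 4, -8], [0, 0, -4]]
det(C) = (-2)·(4·(-4) - (-8)·0) - 2·((-2)·(-4) - (-8)·0) + (-6)·((-2)·0 - 4·0) = (-2)·(-16) - 2·8 + (-6)·0 = 16 ≠ 0, so rank(C) = 3.
rank(C) = 3 = n, so the pair (A, B) is completely controllable.

3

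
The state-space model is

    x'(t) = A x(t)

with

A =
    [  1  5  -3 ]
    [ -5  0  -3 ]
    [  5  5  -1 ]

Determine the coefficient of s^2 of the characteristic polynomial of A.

0

Expand det(sI - A) for the 3×3 matrix.
p(s) = s^3 + 54s + 10.
(Check: constant term = det(-A) = (-1)^3 det A = 10; coefficient of s^2 = -tr A = 0.)
The coefficient of s^2 is 0.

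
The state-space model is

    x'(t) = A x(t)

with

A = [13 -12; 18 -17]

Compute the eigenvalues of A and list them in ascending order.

det(sI - A) = s^2 - (tr A)s + det A, with tr A = 13 + (-17) = -4 and det A = 13·(-17) - (-12)·18 = -221 - (-216) = -5.
So p(s) = det(sI - A) = s^2 + 4s - 5.
Factor s^2 + 4s - 5: two numbers with sum -4 and product -5 are 1 and -5, so s^2 + 4s - 5 = (s - 1)(s + 5).
Hence p(s) = (s - 1) (s + 5), with roots -5, 1.
At least one eigenvalue has non-negative real part, so the system is not asymptotically stable.

-5, 1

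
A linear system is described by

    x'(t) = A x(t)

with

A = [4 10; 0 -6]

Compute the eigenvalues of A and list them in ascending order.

det(sI - A) = s^2 - (tr A)s + det A, with tr A = 4 + (-6) = -2 and det A = 4·(-6) - 10·0 = -24 - 0 = -24.
So p(s) = det(sI - A) = s^2 + 2s - 24.
Factor s^2 + 2s - 24: two numbers with sum -2 and product -24 are 4 and -6, so s^2 + 2s - 24 = (s - 4)(s + 6).
Hence p(s) = (s - 4) (s + 6), with roots -6, 4.
At least one eigenvalue has non-negative real part, so the system is not asymptotically stable.

-6, 4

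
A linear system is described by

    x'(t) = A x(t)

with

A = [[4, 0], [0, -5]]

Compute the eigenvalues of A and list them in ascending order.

det(sI - A) = s^2 - (tr A)s + det A, with tr A = 4 + (-5) = -1 and det A = 4·(-5) - 0·0 = -20 - 0 = -20.
So p(s) = det(sI - A) = s^2 + s - 20.
Factor s^2 + s - 20: two numbers with sum -1 and product -20 are 4 and -5, so s^2 + s - 20 = (s - 4)(s + 5).
Hence p(s) = (s - 4) (s + 5), with roots -5, 4.
At least one eigenvalue has non-negative real part, so the system is not asymptotically stable.

-5, 4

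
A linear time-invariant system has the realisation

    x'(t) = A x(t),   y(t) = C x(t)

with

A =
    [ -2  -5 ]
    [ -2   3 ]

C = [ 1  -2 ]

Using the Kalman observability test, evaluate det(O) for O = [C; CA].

-7

CA = [[2, -11]]
Observability matrix O = [C; CA] = [[1, -2], [2, -11]]
det(O) = 1·(-11) - (-2)·2 = -11 - (-4) = -7
Since det(O) ≠ 0, rank(O) = 2 and the system is completely observable.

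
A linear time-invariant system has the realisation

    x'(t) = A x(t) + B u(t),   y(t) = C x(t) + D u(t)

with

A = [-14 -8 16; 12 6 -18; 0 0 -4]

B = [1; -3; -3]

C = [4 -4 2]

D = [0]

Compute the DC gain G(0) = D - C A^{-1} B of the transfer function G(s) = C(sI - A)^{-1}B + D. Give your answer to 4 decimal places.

G(0) = C(-A)^{-1}B + D = -C A^{-1} B + D.
det A = -48, so A^{-1} = (1/-48)·adj(A) = [[1/2, 2/3, -1], [-1, -7/6, 5/4], [0, 0, -1/4]]
A^{-1} B = [3/2, -5/4, 3/4]^T
C A^{-1} B = 25/2
G(0) = D - C A^{-1} B = 0 - (25/2) = -25/2 ≈ -12.5000

-12.5000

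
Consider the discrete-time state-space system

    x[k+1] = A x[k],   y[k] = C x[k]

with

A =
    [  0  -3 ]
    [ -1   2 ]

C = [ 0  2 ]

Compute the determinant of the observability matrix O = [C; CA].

4

CA = [[-2, 4]]
Observability matrix O = [C; CA] = [[0, 2], [-2, 4]]
det(O) = 0·4 - 2·(-2) = 0 - (-4) = 4
Since det(O) ≠ 0, rank(O) = 2 and the system is completely observable.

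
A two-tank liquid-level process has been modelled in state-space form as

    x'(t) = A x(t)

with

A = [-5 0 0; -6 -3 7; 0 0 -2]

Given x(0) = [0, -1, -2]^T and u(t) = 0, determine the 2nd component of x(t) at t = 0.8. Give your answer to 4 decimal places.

det(sI - A) = s^3 - (tr A)s^2 + (M11 + M22 + M33)s - det A, where Mii is the 2×2 principal minor of A obtained by deleting row i and column i.
tr A = (-5) + (-3) + (-2) = -10; M11 = (-3)·(-2) - 7·0 = 6 - 0 = 6; M22 = (-5)·(-2) - 0·0 = 10 - 0 = 10; M33 = (-5)·(-3) - 0·(-6) = 15 - 0 = 15; sum of minors = 31.
det A = (-5)·((-3)·(-2) - 7·0) - 0·((-6)·(-2) - 7·0) + 0·((-6)·0 - (-3)·0) = (-5)·6 - 0·12 + 0·0 = -30.
So p(s) = det(sI - A) = s^3 + 10s^2 + 31s + 30.
Rational-root test: any integer root divides 30. Testing small divisors, s = -2 works: p(-2) = -8 + 40 + (-62) + 30 = 0, so (s + 2) is a factor.
Dividing, p(s) = (s + 2)(s^2 + 8s + 15).
Factor s^2 + 8s + 15: two numbers with sum -8 and product 15 are -3 and -5, so s^2 + 8s + 15 = (s + 3)(s + 5).
Hence p(s) = (s + 2) (s + 3) (s + 5), with roots -5, -3, -2.
The eigenvalues -5, -3, -2 are distinct and real, so A is diagonalisable and x(t) = e^{At} x(0) = V diag(e^{λ_i t}) V^{-1} x(0), where the columns of V are the eigenvectors.
λ = -5: A - (-5)I = [[0, 0, 0], [-6, 2, 7], [0, 0, 3]]. v must be orthogonal to every row; (row 2) × (row 3) = [6, 18, 0], so take v_1 = [1, 3, 0]^T.
λ = -3: A - (-3)I = [[-2, 0, 0], [-6, 0, 7], [0, 0, 1]]. v must be orthogonal to every row; (row 1) × (row 2) = [0, 14, 0], so take v_2 = [0, 1, 0]^T.
λ = -2: A - (-2)I = [[-3, 0, 0], [-6, -1, 7], [0, 0, 0]]. v must be orthogonal to every row; (row 1) × (row 2) = [0, 21, 3], so take v_3 = [0, 7, 1]^T.
V = [v_1 v_2 v_3] = [[1, 0, 0], [3, 1, 7], [0, 0, 1]] has det V = 1, so V^{-1} = adj(V)/det V = [[1, 0, 0], [-3, 1, -7], [0, 0, 1]].
Modal coordinates z(0) = V^{-1} x(0): 1·0 + 0·(-1) + 0·(-2) = 0; (-3)·0 + 1·(-1) + (-7)·(-2) = 13; 0·0 + 0·(-1) + 1·(-2) = -2; so z(0) = [0, 13, -2]^T.
x_2(t) = Σ_i (v_i)_2 · z_i(0) · e^{λ_i t} (row 2 of V times the modal terms).
x_2(0.8) = 3·0·e^{-5·0.8} + 1·13·e^{-3·0.8} + 7·(-2)·e^{-2·0.8} = 0·0.018316 + 13·0.090718 + (-14)·0.201897 = -1.6472.

-1.6472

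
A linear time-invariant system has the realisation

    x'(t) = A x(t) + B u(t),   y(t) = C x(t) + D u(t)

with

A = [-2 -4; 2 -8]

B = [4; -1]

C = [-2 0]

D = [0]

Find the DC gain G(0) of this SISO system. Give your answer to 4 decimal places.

-3.0000

G(0) = C(-A)^{-1}B + D = -C A^{-1} B + D.
det A = 24, so A^{-1} = (1/24)·adj(A) = [[-1/3, 1/6], [-1/12, -1/12]]
A^{-1} B = [-3/2, -1/4]^T
C A^{-1} B = 3
G(0) = D - C A^{-1} B = 0 - (3) = -3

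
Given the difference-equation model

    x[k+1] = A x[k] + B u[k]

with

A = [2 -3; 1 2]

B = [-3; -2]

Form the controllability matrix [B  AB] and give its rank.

2

AB = [[0], [-7]]
Controllability matrix C = [B  AB] = [[-3, 0], [-2, -7]]
det(C) = (-3)·(-7) - 0·(-2) = 21 - 0 = 21 ≠ 0, so rank(C) = 2.
rank(C) = 2 = n, so the pair (A, B) is completely controllable.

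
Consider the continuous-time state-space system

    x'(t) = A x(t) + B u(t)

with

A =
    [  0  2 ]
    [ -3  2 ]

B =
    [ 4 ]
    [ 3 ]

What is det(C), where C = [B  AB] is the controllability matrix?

-42

AB = [[6], [-6]]
Controllability matrix C = [B  AB] = [[4, 6], [3, -6]]
det(C) = 4·(-6) - 6·3 = -24 - 18 = -42
Since det(C) ≠ 0, rank(C) = 2 and the system is completely controllable.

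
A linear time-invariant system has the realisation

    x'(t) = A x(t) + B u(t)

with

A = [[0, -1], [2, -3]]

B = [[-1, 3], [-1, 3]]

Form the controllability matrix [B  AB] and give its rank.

1

AB = [[1, -3], [1, -3]]
Controllability matrix C = [B  AB] = [[-1, 3, 1, -3], [-1, 3, 1, -3]]
Every column of C is a scalar multiple of column 1 = [-1, -1] (multipliers 1, -3, -1, 3), so the columns span a one-dimensional space.
C ≠ 0, hence rank(C) = 1.
rank(C) = 1 < n = 2, so the pair (A, B) is not completely controllable.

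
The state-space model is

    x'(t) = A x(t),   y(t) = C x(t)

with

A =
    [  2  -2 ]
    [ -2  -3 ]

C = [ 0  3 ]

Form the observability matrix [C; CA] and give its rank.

2

CA = [[-6, -9]]
Observability matrix O = [C; CA] = [[0, 3], [-6, -9]]
det(O) = 0·(-9) - 3·(-6) = 0 - (-18) = 18 ≠ 0, so rank(O) = 2.
rank(O) = 2 = n, so the pair (A, C) is completely observable.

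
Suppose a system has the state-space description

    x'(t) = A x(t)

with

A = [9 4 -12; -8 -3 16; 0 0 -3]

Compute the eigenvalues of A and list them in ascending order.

det(sI - A) = s^3 - (tr A)s^2 + (M11 + M22 + M33)s - det A, where Mii is the 2×2 principal minor of A obtained by deleting row i and column i.
tr A = 9 + (-3) + (-3) = 3; M11 = (-3)·(-3) - 16·0 = 9 - 0 = 9; M22 = 9·(-3) - (-12)·0 = -27 - 0 = -27; M33 = 9·(-3) - 4·(-8) = -27 - (-32) = 5; sum of minors = -13.
det A = 9·((-3)·(-3) - 16·0) - 4·((-8)·(-3) - 16·0) + (-12)·((-8)·0 - (-3)·0) = 9·9 - 4·24 + (-12)·0 = -15.
So p(s) = det(sI - A) = s^3 - 3s^2 - 13s + 15.
Rational-root test: any integer root divides 15. Testing small divisors, s = 1 works: p(1) = 1 + (-3) + (-13) + 15 = 0, so (s - 1) is a factor.
Dividing, p(s) = (s - 1)(s^2 - 2s - 15).
Factor s^2 - 2s - 15: two numbers with sum 2 and product -15 are 5 and -3, so s^2 - 2s - 15 = (s - 5)(s + 3).
Hence p(s) = (s - 5) (s - 1) (s + 3), with roots -3, 1, 5.
At least one eigenvalue has non-negative real part, so the system is not asymptotically stable.

-3, 1, 5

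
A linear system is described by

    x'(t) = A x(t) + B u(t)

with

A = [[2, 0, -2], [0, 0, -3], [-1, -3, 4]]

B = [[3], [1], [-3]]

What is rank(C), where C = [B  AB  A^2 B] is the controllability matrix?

AB = [[12], [9], [-18]]
A^2B = [[60], [54], [-111]]
Controllability matrix C = [B  AB  A^2B] = [[3, 12, 60], [1, 9, 54], [-3, -18, -111]]
det(C) = 3·(9·(-111) - 54·(-18)) - 12·(1·(-111) - 54·(-3)) + 60·(1·(-18) - 9·(-3)) = 3·(-27) - 12·51 + 60·9 = -153 ≠ 0, so rank(C) = 3.
rank(C) = 3 = n, so the pair (A, B) is completely controllable.

3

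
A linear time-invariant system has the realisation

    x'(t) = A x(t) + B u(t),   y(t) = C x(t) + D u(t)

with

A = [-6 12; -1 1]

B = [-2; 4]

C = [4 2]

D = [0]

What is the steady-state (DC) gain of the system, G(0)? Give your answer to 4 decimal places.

42.0000

G(0) = C(-A)^{-1}B + D = -C A^{-1} B + D.
det A = 6, so A^{-1} = (1/6)·adj(A) = [[1/6, -2], [1/6, -1]]
A^{-1} B = [-25/3, -13/3]^T
C A^{-1} B = -42
G(0) = D - C A^{-1} B = 0 - (-42) = 42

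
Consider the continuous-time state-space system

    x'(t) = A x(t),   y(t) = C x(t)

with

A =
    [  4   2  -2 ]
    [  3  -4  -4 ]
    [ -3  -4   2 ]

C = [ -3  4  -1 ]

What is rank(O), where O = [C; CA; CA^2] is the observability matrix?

3

CA = [[3, -18, -12]]
CA^2 = [[-6, 126, 42]]
Observability matrix O = [C; CA; CA^2] = [[-3, 4, -1], [3, -18, -12], [-6, 126, 42]]
det(O) = (-3)·((-18)·42 - (-12)·126) - 4·(3·42 - (-12)·(-6)) + (-1)·(3·126 - (-18)·(-6)) = (-3)·756 - 4·54 + (-1)·270 = -2754 ≠ 0, so rank(O) = 3.
rank(O) = 3 = n, so the pair (A, C) is completely observable.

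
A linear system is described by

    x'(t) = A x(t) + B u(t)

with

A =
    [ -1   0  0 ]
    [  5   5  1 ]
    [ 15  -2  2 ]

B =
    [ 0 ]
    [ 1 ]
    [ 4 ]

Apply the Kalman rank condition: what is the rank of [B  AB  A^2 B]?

AB = [[0], [9], [6]]
A^2B = [[0], [51], [-6]]
Controllability matrix C = [B  AB  A^2B] = [[0, 0, 0], [1, 9, 51], [4, 6, -6]]
Row 1 of C is identically zero, so rank(C) ≤ 2.
The 2×2 minor from rows 2, 3, columns 1, 2 is 1·6 - 9·4 = 6 - 36 = -30 ≠ 0, so rank(C) = 2.
rank(C) = 2 < n = 3, so the pair (A, B) is not completely controllable.

2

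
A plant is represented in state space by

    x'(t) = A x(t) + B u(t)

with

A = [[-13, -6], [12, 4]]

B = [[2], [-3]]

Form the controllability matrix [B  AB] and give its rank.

1

AB = [[-8], [12]]
Controllability matrix C = [B  AB] = [[2, -8], [-3, 12]]
Every column of C is a scalar multiple of column 1 = [2, -3] (multipliers 1, -4), so the columns span a one-dimensional space.
C ≠ 0, hence rank(C) = 1.
rank(C) = 1 < n = 2, so the pair (A, B) is not completely controllable.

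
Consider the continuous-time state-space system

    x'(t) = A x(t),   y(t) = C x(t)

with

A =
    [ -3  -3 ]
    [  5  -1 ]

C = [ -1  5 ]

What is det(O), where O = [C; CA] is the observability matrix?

-138

CA = [[28, -2]]
Observability matrix O = [C; CA] = [[-1, 5], [28, -2]]
det(O) = (-1)·(-2) - 5·28 = 2 - 140 = -138
Since det(O) ≠ 0, rank(O) = 2 and the system is completely observable.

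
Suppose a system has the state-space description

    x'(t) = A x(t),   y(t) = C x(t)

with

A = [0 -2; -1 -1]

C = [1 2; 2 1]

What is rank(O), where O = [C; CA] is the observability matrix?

2

CA = [[-2, -4], [-1, -5]]
Observability matrix O = [C; CA] = [[1, 2], [2, 1], [-2, -4], [-1, -5]]
Take the 2×2 submatrix of O formed by rows 1, 2: [[1, 2], [2, 1]]. Its determinant is 1·1 - 2·2 = 1 - 4 = -3 ≠ 0.
So rank(O) ≥ 2; since O has 2 columns, rank(O) = 2.
rank(O) = 2 = n, so the pair (A, C) is completely observable.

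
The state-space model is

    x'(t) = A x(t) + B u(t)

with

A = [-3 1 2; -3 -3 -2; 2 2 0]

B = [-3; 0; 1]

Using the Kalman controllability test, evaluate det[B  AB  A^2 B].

-196

AB = [[11], [7], [-6]]
A^2B = [[-38], [-42], [36]]
Controllability matrix C = [B  AB  A^2B] = [[-3, 11, -38], [0, 7, -42], [1, -6, 36]]
Expanding along the first row, det(C) = (-3)·(7·36 - (-42)·(-6)) - 11·(0·36 - (-42)·1) + (-38)·(0·(-6) - 7·1) = (-3)·0 - 11·42 + (-38)·(-7) = -196
Since det(C) ≠ 0, rank(C) = 3 and the system is completely controllable.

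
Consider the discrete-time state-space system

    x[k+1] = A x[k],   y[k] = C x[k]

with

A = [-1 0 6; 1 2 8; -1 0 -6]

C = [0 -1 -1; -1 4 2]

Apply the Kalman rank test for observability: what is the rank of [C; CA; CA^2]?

2

CA = [[0, -2, -2], [3, 8, 14]]
CA^2 = [[0, -4, -4], [-9, 16, -2]]
Observability matrix O = [C; CA; CA^2] = [[0, -1, -1], [-1, 4, 2], [0, -2, -2], [3, 8, 14], [0, -4, -4], [-9, 16, -2]]
The columns c1, c2, c3 of O are linearly dependent: -2·c1 - c2 + c3 = 0 (check each entry), so rank(O) ≤ 2.
The 2×2 minor from rows 1, 2, columns 1, 2 is 0·4 - (-1)·(-1) = 0 - 1 = -1 ≠ 0, so rank(O) = 2.
rank(O) = 2 < n = 3, so the pair (A, C) is not completely observable.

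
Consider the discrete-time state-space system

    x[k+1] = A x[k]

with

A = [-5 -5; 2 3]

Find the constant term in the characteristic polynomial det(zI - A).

-5

For a 2×2 matrix, det(zI - A) = z^2 - (tr A)z + det A.
tr A = -2, det A = -5.
So p(z) = z^2 + 2z - 5.
The constant term is -5.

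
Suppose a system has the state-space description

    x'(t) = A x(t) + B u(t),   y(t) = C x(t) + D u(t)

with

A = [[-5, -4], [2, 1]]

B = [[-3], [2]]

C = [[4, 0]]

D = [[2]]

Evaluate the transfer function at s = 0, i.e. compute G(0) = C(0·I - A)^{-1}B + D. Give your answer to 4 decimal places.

G(0) = C(-A)^{-1}B + D = -C A^{-1} B + D.
det A = 3, so A^{-1} = (1/3)·adj(A) = [[1/3, 4/3], [-2/3, -5/3]]
A^{-1} B = [5/3, -4/3]^T
C A^{-1} B = 20/3
G(0) = D - C A^{-1} B = 2 - (20/3) = -14/3 ≈ -4.6667

-4.6667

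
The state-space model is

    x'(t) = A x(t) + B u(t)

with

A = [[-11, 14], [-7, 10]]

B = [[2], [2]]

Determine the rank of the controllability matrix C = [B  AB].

1

AB = [[6], [6]]
Controllability matrix C = [B  AB] = [[2, 6], [2, 6]]
Every column of C is a scalar multiple of column 1 = [2, 2] (multipliers 1, 3), so the columns span a one-dimensional space.
C ≠ 0, hence rank(C) = 1.
rank(C) = 1 < n = 2, so the pair (A, B) is not completely controllable.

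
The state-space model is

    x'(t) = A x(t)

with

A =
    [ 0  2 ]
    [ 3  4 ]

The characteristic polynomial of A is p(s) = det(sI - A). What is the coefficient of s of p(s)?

For a 2×2 matrix, det(sI - A) = s^2 - (tr A)s + det A.
tr A = 4, det A = -6.
So p(s) = s^2 - 4s - 6.
The coefficient of s is -4.

-4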